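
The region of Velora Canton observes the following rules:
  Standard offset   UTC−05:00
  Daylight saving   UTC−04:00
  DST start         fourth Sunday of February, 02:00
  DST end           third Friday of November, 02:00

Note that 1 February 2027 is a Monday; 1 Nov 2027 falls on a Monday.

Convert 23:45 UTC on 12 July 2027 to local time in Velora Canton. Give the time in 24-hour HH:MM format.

19:45

1 February 2027 is a Monday, so the first Sunday is February 7 and the fourth is February 28.
1 November 2027 is a Monday, so the first Friday is November 5 and the third is November 19.
At the standard offset (UTC−05:00), 23:45 UTC − 5h = 18:45 Velora Canton standard time.
Daylight saving runs 28 February – 19 November; the standard-time date in Velora Canton, 12 July 2027, is inside that window, so Velora Canton is at UTC−04:00.
23:45 UTC − 4h = 19:45 local.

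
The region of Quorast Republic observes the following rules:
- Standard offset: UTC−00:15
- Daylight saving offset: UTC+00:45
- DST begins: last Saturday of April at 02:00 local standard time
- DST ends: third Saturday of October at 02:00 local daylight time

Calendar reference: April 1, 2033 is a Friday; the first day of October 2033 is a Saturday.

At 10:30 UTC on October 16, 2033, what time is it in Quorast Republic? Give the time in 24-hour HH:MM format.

10:15

1 April 2033 is a Friday, so Saturdays fall on 2, 9, 16, 23, 30; the last is April 30.
1 October 2033 is a Saturday, so the first Saturday is October 1 and the third is October 15.
At the standard offset (UTC−00:15), 10:30 UTC − 0h15m = 10:15 Quorast Republic standard time.
The standard-time date in Quorast Republic, October 16, 2033, does not fall between 30 April and 15 October, so daylight saving is not in effect and Quorast Republic is at UTC−00:15.
10:30 UTC − 0h15m = 10:15 local.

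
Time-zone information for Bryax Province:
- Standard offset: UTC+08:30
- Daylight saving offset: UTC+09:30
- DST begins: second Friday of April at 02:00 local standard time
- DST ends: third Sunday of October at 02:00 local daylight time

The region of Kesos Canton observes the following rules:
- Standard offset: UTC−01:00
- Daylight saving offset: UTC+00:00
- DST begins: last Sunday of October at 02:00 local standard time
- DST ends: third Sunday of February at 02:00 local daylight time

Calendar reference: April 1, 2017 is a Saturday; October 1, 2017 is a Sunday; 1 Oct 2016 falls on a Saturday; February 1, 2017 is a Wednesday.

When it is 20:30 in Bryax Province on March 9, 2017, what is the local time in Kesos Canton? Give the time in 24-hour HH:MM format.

11:00

1 April 2017 is a Saturday, so the first Friday is April 7 and the second is April 14.
1 October 2017 is a Sunday, so the first Sunday is October 1 and the third is October 15.
Daylight saving runs 14 April – 15 October; March 9, 2017 is outside that window, so Bryax Province is on standard time at UTC+08:30.
20:30 Bryax Province − 8h30m = 12:00 UTC.
1 October 2016 is a Saturday, so Sundays fall on 2, 9, 16, 23, 30; the last is October 30.
1 February 2017 is a Wednesday, so the first Sunday is February 5 and the third is February 19.
At the standard offset (UTC−01:00), 12:00 UTC − 1h = 11:00 Kesos Canton standard time.
Daylight saving runs 30 October 2016 – 19 February 2017; the standard-time date in Kesos Canton, March 9, 2017, is outside that window, so Kesos Canton is on standard time at UTC−01:00.
12:00 UTC − 1h = 11:00 Kesos Canton.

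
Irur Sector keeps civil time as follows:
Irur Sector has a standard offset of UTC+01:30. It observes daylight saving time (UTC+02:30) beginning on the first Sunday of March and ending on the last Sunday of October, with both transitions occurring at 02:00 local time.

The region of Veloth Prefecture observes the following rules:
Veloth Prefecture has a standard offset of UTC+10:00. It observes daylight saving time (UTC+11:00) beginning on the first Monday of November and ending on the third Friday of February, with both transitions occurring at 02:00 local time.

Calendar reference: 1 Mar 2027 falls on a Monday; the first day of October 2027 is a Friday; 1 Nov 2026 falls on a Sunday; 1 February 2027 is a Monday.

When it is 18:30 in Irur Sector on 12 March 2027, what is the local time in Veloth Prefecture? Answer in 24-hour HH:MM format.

1 March 2027 is a Monday, so the first Sunday is March 7.
1 October 2027 is a Friday, so Sundays fall on 3, 10, 17, 24, 31; the last is October 31.
12 March 2027 falls between 7 March and 31 October, so daylight saving is in effect and Irur Sector is at UTC+02:30.
18:30 Irur Sector − 2h30m = 16:00 UTC.
1 November 2026 is a Sunday, so the first Monday is November 2.
1 February 2027 is a Monday, so the first Friday is February 5 and the third is February 19.
At the standard offset (UTC+10:00), 16:00 UTC + 10h = 02:00 Veloth Prefecture standard time (rolling into the next day, 13 March 2027).
The standard-time date in Veloth Prefecture, 13 March 2027, is outside the daylight-saving period (2 November 2026 – 19 February 2027), so Veloth Prefecture is on standard time, UTC+10:00.
16:00 UTC + 10h = 02:00 Veloth Prefecture (rolling into the next day, 13 March 2027).

02:00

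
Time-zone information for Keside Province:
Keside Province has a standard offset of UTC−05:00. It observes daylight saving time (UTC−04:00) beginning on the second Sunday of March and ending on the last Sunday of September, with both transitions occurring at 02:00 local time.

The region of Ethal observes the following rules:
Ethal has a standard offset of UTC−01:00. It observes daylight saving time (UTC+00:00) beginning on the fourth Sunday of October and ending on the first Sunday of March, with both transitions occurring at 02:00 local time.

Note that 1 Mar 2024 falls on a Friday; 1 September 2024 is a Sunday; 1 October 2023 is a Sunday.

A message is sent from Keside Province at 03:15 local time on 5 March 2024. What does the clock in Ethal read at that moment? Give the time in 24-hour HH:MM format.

07:15

1 March 2024 is a Friday, so the first Sunday is March 3 and the second is March 10.
1 September 2024 is a Sunday, so Sundays fall on 1, 8, 15, 22, 29; the last is September 29.
5 March 2024 does not fall between 10 March and 29 September, so daylight saving is not in effect and Keside Province is at UTC−05:00.
03:15 Keside Province + 5h = 08:15 UTC.
1 October 2023 is a Sunday, so the first Sunday is October 1 and the fourth is October 22.
1 March 2024 is a Friday, so the first Sunday is March 3.
At the standard offset (UTC−01:00), 08:15 UTC − 1h = 07:15 Ethal standard time.
The standard-time date in Ethal, 5 March 2024, does not fall between 22 October 2023 and 3 March 2024, so daylight saving is not in effect and Ethal is at UTC−01:00.
08:15 UTC − 1h = 07:15 Ethal.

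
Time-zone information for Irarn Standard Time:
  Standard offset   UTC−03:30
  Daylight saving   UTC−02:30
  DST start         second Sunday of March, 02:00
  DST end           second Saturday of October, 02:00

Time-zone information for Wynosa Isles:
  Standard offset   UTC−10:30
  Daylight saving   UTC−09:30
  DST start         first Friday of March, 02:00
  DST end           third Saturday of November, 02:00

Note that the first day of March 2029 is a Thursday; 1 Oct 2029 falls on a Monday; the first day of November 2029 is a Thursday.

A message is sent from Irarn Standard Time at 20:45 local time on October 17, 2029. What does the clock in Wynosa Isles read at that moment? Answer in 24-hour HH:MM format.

1 March 2029 is a Thursday, so the first Sunday is March 4 and the second is March 11.
1 October 2029 is a Monday, so the first Saturday is October 6 and the second is October 13.
October 17, 2029 does not fall between 11 March and 13 October, so daylight saving is not in effect and Irarn Standard Time is at UTC−03:30.
20:45 Irarn Standard Time + 3h30m = 00:15 UTC (rolling into the next day, 18 October 2029).
1 March 2029 is a Thursday, so the first Friday is March 2.
1 November 2029 is a Thursday, so the first Saturday is November 3 and the third is November 17.
At the standard offset (UTC−10:30), 00:15 UTC − 10h30m = 13:45 Wynosa Isles standard time (rolling into the previous day, 17 October 2029).
Daylight saving runs 2 March – 17 November; the standard-time date in Wynosa Isles, October 17, 2029, is inside that window, so Wynosa Isles is at UTC−09:30.
00:15 UTC − 9h30m = 14:45 Wynosa Isles (rolling into the previous day, 17 October 2029).

14:45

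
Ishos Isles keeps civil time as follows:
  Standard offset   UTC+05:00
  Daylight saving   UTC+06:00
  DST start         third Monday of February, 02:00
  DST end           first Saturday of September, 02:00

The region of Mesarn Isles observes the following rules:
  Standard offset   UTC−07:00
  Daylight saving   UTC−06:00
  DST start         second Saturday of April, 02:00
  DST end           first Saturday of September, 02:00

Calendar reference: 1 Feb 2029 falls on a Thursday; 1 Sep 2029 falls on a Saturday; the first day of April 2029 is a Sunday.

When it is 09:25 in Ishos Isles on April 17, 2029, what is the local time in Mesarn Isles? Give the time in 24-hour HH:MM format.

21:25

1 February 2029 is a Thursday, so the first Monday is February 5 and the third is February 19.
1 September 2029 is a Saturday, so the first Saturday is September 1.
April 17, 2029 lies within the daylight-saving period (19 February – 1 September), so Ishos Isles is on daylight time, UTC+06:00.
09:25 Ishos Isles − 6h = 03:25 UTC.
1 April 2029 is a Sunday, so the first Saturday is April 7 and the second is April 14.
1 September 2029 is a Saturday, so the first Saturday is September 1.
At the standard offset (UTC−07:00), 03:25 UTC − 7h = 20:25 Mesarn Isles standard time (rolling into the previous day, 16 April 2029).
Daylight saving runs 14 April – 1 September; the standard-time date in Mesarn Isles, April 16, 2029, is inside that window, so Mesarn Isles is at UTC−06:00.
03:25 UTC − 6h = 21:25 Mesarn Isles (rolling into the previous day, 16 April 2029).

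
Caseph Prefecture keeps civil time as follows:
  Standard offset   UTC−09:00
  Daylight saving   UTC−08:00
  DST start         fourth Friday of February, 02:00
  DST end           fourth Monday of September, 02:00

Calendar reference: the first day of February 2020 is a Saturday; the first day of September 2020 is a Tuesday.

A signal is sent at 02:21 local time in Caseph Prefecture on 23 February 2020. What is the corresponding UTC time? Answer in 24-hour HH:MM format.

1 February 2020 is a Saturday, so the first Friday is February 7 and the fourth is February 28.
1 September 2020 is a Tuesday, so the first Monday is September 7 and the fourth is September 28.
23 February 2020 is outside the daylight-saving period (28 February – 28 September), so Caseph Prefecture is on standard time, UTC−09:00.
02:21 local + 9h = 11:21 UTC.

11:21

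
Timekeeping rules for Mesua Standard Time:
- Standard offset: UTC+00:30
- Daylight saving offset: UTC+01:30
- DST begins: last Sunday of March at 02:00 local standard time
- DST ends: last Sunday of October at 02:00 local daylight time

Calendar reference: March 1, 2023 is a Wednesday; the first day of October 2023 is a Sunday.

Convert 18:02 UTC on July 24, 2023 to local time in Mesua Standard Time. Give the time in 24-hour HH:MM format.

1 March 2023 is a Wednesday, so Sundays fall on 5, 12, 19, 26; the last is March 26.
1 October 2023 is a Sunday, so Sundays fall on 1, 8, 15, 22, 29; the last is October 29.
At the standard offset (UTC+00:30), 18:02 UTC + 0h30m = 18:32 Mesua Standard Time standard time.
Daylight saving runs 26 March – 29 October; the standard-time date in Mesua Standard Time, July 24, 2023, is inside that window, so Mesua Standard Time is at UTC+01:30.
18:02 UTC + 1h30m = 19:32 local.

19:32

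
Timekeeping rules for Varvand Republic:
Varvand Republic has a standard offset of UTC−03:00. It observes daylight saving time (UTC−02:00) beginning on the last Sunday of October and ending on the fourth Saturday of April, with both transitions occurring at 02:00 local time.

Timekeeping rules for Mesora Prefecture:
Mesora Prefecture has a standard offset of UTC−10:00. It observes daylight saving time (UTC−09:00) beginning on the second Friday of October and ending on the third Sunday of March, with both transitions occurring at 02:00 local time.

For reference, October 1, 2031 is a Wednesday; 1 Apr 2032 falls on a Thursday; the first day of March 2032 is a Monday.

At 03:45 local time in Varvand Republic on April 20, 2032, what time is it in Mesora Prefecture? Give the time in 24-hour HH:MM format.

1 October 2031 is a Wednesday, so Sundays fall on 5, 12, 19, 26; the last is October 26.
1 April 2032 is a Thursday, so the first Saturday is April 3 and the fourth is April 24.
April 20, 2032 falls between 26 October 2031 and 24 April 2032, so daylight saving is in effect and Varvand Republic is at UTC−02:00.
03:45 Varvand Republic + 2h = 05:45 UTC.
1 October 2031 is a Wednesday, so the first Friday is October 3 and the second is October 10.
1 March 2032 is a Monday, so the first Sunday is March 7 and the third is March 21.
At the standard offset (UTC−10:00), 05:45 UTC − 10h = 19:45 Mesora Prefecture standard time (rolling into the previous day, 19 April 2032).
The standard-time date in Mesora Prefecture, April 19, 2032, is outside the daylight-saving period (10 October 2031 – 21 March 2032), so Mesora Prefecture is on standard time, UTC−10:00.
05:45 UTC − 10h = 19:45 Mesora Prefecture (rolling into the previous day, 19 April 2032).

19:45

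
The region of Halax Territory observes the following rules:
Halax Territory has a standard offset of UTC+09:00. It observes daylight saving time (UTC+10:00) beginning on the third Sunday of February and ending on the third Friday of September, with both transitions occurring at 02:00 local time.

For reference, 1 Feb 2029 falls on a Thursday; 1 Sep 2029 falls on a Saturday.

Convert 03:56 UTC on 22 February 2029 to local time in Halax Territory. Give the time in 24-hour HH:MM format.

1 February 2029 is a Thursday, so the first Sunday is February 4 and the third is February 18.
1 September 2029 is a Saturday, so the first Friday is September 7 and the third is September 21.
At the standard offset (UTC+09:00), 03:56 UTC + 9h = 12:56 Halax Territory standard time.
The standard-time date in Halax Territory, 22 February 2029, lies within the daylight-saving period (18 February – 21 September), so Halax Territory is on daylight time, UTC+10:00.
03:56 UTC + 10h = 13:56 local.

13:56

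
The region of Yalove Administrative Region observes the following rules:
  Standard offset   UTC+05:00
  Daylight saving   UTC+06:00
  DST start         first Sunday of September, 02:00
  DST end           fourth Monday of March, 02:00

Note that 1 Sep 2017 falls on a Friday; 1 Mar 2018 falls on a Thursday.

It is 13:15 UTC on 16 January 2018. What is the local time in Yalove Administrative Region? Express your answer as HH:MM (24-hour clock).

19:15

1 September 2017 is a Friday, so the first Sunday is September 3.
1 March 2018 is a Thursday, so the first Monday is March 5 and the fourth is March 26.
At the standard offset (UTC+05:00), 13:15 UTC + 5h = 18:15 Yalove Administrative Region standard time.
The standard-time date in Yalove Administrative Region, 16 January 2018, lies within the daylight-saving period (3 September 2017 – 26 March 2018), so Yalove Administrative Region is on daylight time, UTC+06:00.
13:15 UTC + 6h = 19:15 local.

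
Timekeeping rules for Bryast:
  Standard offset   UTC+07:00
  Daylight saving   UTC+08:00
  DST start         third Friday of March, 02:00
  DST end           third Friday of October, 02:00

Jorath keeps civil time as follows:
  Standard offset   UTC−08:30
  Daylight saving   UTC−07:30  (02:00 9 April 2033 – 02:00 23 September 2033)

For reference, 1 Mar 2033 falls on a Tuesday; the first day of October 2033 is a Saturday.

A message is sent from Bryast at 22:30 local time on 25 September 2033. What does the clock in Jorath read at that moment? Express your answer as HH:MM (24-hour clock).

1 March 2033 is a Tuesday, so the first Friday is March 4 and the third is March 18.
1 October 2033 is a Saturday, so the first Friday is October 7 and the third is October 21.
25 September 2033 lies within the daylight-saving period (18 March – 21 October), so Bryast is on daylight time, UTC+08:00.
22:30 Bryast − 8h = 14:30 UTC.
At the standard offset (UTC−08:30), 14:30 UTC − 8h30m = 06:00 Jorath standard time.
Daylight saving runs 9 April – 23 September; the standard-time date in Jorath, 25 September 2033, is outside that window, so Jorath is on standard time at UTC−08:30.
14:30 UTC − 8h30m = 06:00 Jorath.

06:00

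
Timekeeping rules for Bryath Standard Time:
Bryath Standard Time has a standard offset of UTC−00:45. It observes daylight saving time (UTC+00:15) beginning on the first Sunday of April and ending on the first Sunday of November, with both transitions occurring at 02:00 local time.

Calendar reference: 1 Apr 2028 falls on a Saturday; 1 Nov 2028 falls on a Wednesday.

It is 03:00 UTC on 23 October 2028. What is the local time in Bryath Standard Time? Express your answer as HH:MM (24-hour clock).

03:15

1 April 2028 is a Saturday, so the first Sunday is April 2.
1 November 2028 is a Wednesday, so the first Sunday is November 5.
At the standard offset (UTC−00:45), 03:00 UTC − 0h45m = 02:15 Bryath Standard Time standard time.
The standard-time date in Bryath Standard Time, 23 October 2028, falls between 2 April and 5 November, so daylight saving is in effect and Bryath Standard Time is at UTC+00:15.
03:00 UTC + 0h15m = 03:15 local.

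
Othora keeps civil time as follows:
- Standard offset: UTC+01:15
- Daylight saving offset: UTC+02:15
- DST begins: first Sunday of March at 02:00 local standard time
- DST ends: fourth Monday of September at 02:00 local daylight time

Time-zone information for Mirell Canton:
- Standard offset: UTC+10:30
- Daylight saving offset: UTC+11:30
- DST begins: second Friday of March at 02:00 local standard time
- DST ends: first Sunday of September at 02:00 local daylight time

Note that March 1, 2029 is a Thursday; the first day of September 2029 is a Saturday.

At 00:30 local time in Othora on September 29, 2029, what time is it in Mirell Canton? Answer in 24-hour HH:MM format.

1 March 2029 is a Thursday, so the first Sunday is March 4.
1 September 2029 is a Saturday, so the first Monday is September 3 and the fourth is September 24.
September 29, 2029 does not fall between 4 March and 24 September, so daylight saving is not in effect and Othora is at UTC+01:15.
00:30 Othora − 1h15m = 23:15 UTC (rolling into the previous day, 28 September 2029).
1 March 2029 is a Thursday, so the first Friday is March 2 and the second is March 9.
1 September 2029 is a Saturday, so the first Sunday is September 2.
At the standard offset (UTC+10:30), 23:15 UTC + 10h30m = 09:45 Mirell Canton standard time (rolling into the next day, 29 September 2029).
The standard-time date in Mirell Canton, September 29, 2029, is outside the daylight-saving period (9 March – 2 September), so Mirell Canton is on standard time, UTC+10:30.
23:15 UTC + 10h30m = 09:45 Mirell Canton (rolling into the next day, 29 September 2029).

09:45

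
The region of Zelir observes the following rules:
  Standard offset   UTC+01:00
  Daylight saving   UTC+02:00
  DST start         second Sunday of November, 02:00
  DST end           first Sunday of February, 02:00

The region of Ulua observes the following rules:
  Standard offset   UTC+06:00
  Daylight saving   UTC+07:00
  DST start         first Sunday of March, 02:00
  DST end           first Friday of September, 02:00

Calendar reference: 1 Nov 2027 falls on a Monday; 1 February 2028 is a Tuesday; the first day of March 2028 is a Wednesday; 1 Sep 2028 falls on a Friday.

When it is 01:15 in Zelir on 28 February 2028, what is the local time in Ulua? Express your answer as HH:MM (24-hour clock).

06:15

1 November 2027 is a Monday, so the first Sunday is November 7 and the second is November 14.
1 February 2028 is a Tuesday, so the first Sunday is February 6.
28 February 2028 is outside the daylight-saving period (14 November 2027 – 6 February 2028), so Zelir is on standard time, UTC+01:00.
01:15 Zelir − 1h = 00:15 UTC.
1 March 2028 is a Wednesday, so the first Sunday is March 5.
1 September 2028 is a Friday, so the first Friday is September 1.
At the standard offset (UTC+06:00), 00:15 UTC + 6h = 06:15 Ulua standard time.
The standard-time date in Ulua, 28 February 2028, does not fall between 5 March and 1 September, so daylight saving is not in effect and Ulua is at UTC+06:00.
00:15 UTC + 6h = 06:15 Ulua.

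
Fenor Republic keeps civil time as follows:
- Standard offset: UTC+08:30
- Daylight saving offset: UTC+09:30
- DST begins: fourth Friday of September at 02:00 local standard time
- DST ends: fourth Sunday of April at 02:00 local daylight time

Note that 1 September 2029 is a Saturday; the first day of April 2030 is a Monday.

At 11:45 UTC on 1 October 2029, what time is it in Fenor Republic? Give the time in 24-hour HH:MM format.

1 September 2029 is a Saturday, so the first Friday is September 7 and the fourth is September 28.
1 April 2030 is a Monday, so the first Sunday is April 7 and the fourth is April 28.
At the standard offset (UTC+08:30), 11:45 UTC + 8h30m = 20:15 Fenor Republic standard time.
The standard-time date in Fenor Republic, 1 October 2029, falls between 28 September 2029 and 28 April 2030, so daylight saving is in effect and Fenor Republic is at UTC+09:30.
11:45 UTC + 9h30m = 21:15 local.

21:15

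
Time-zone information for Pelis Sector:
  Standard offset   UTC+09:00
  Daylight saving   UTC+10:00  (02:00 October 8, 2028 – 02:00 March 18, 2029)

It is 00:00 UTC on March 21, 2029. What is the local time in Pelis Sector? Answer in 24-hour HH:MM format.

At the standard offset (UTC+09:00), 00:00 UTC + 9h = 09:00 Pelis Sector standard time.
Daylight saving runs 8 October 2028 – 18 March 2029; the standard-time date in Pelis Sector, March 21, 2029, is outside that window, so Pelis Sector is on standard time at UTC+09:00.
00:00 UTC + 9h = 09:00 local.

09:00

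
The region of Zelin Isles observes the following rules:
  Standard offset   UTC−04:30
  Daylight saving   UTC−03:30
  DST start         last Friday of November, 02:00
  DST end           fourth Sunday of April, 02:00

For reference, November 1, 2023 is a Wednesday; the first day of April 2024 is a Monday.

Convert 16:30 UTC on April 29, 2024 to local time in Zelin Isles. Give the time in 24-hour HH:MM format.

1 November 2023 is a Wednesday, so Fridays fall on 3, 10, 17, 24; the last is November 24.
1 April 2024 is a Monday, so the first Sunday is April 7 and the fourth is April 28.
At the standard offset (UTC−04:30), 16:30 UTC − 4h30m = 12:00 Zelin Isles standard time.
The standard-time date in Zelin Isles, April 29, 2024, is outside the daylight-saving period (24 November 2023 – 28 April 2024), so Zelin Isles is on standard time, UTC−04:30.
16:30 UTC − 4h30m = 12:00 local.

12:00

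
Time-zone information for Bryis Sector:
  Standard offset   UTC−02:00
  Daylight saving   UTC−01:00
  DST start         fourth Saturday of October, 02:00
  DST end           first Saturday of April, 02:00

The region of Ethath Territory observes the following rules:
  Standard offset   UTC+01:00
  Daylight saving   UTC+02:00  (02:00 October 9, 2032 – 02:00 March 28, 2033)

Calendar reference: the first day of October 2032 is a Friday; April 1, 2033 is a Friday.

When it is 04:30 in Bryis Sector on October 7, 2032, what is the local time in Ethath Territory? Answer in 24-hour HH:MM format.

1 October 2032 is a Friday, so the first Saturday is October 2 and the fourth is October 23.
1 April 2033 is a Friday, so the first Saturday is April 2.
Daylight saving runs 23 October 2032 – 2 April 2033; October 7, 2032 is outside that window, so Bryis Sector is on standard time at UTC−02:00.
04:30 Bryis Sector + 2h = 06:30 UTC.
At the standard offset (UTC+01:00), 06:30 UTC + 1h = 07:30 Ethath Territory standard time.
The standard-time date in Ethath Territory, October 7, 2032, does not fall between 9 October 2032 and 28 March 2033, so daylight saving is not in effect and Ethath Territory is at UTC+01:00.
06:30 UTC + 1h = 07:30 Ethath Territory.

07:30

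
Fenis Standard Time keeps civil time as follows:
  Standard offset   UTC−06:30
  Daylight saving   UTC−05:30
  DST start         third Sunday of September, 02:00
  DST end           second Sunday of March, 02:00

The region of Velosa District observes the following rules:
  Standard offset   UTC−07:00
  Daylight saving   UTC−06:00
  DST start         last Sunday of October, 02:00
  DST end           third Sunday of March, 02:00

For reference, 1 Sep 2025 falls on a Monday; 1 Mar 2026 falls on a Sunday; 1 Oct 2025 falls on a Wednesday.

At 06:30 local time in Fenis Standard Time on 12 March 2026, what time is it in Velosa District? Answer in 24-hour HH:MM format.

1 September 2025 is a Monday, so the first Sunday is September 7 and the third is September 21.
1 March 2026 is a Sunday, so the first Sunday is March 1 and the second is March 8.
12 March 2026 does not fall between 21 September 2025 and 8 March 2026, so daylight saving is not in effect and Fenis Standard Time is at UTC−06:30.
06:30 Fenis Standard Time + 6h30m = 13:00 UTC.
1 October 2025 is a Wednesday, so Sundays fall on 5, 12, 19, 26; the last is October 26.
1 March 2026 is a Sunday, so the first Sunday is March 1 and the third is March 15.
At the standard offset (UTC−07:00), 13:00 UTC − 7h = 06:00 Velosa District standard time.
The standard-time date in Velosa District, 12 March 2026, lies within the daylight-saving period (26 October 2025 – 15 March 2026), so Velosa District is on daylight time, UTC−06:00.
13:00 UTC − 6h = 07:00 Velosa District.

07:00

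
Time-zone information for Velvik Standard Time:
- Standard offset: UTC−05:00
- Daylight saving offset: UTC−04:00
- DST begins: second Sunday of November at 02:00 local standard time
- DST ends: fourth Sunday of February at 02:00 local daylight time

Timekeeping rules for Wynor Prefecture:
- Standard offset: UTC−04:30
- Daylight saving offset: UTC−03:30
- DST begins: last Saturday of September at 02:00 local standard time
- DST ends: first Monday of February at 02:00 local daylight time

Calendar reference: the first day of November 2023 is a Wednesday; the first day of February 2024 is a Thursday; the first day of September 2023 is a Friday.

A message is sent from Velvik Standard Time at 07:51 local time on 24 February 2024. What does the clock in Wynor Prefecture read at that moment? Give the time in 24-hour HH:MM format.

07:21

1 November 2023 is a Wednesday, so the first Sunday is November 5 and the second is November 12.
1 February 2024 is a Thursday, so the first Sunday is February 4 and the fourth is February 25.
24 February 2024 falls between 12 November 2023 and 25 February 2024, so daylight saving is in effect and Velvik Standard Time is at UTC−04:00.
07:51 Velvik Standard Time + 4h = 11:51 UTC.
1 September 2023 is a Friday, so Saturdays fall on 2, 9, 16, 23, 30; the last is September 30.
1 February 2024 is a Thursday, so the first Monday is February 5.
At the standard offset (UTC−04:30), 11:51 UTC − 4h30m = 07:21 Wynor Prefecture standard time.
Daylight saving runs 30 September 2023 – 5 February 2024; the standard-time date in Wynor Prefecture, 24 February 2024, is outside that window, so Wynor Prefecture is on standard time at UTC−04:30.
11:51 UTC − 4h30m = 07:21 Wynor Prefecture.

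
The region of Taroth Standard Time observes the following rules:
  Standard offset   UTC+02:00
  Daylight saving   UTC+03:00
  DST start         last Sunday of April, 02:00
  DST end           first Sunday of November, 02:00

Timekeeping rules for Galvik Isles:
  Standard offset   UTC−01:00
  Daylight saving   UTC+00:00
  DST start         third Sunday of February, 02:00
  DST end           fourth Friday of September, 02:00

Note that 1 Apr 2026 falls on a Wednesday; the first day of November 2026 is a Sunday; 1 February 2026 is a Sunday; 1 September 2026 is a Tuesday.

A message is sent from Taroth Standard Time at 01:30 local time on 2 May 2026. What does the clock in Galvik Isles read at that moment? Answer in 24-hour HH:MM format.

22:30

1 April 2026 is a Wednesday, so Sundays fall on 5, 12, 19, 26; the last is April 26.
1 November 2026 is a Sunday, so the first Sunday is November 1.
2 May 2026 lies within the daylight-saving period (26 April – 1 November), so Taroth Standard Time is on daylight time, UTC+03:00.
01:30 Taroth Standard Time − 3h = 22:30 UTC (rolling into the previous day, 1 May 2026).
1 February 2026 is a Sunday, so the first Sunday is February 1 and the third is February 15.
1 September 2026 is a Tuesday, so the first Friday is September 4 and the fourth is September 25.
At the standard offset (UTC−01:00), 22:30 UTC − 1h = 21:30 Galvik Isles standard time.
The standard-time date in Galvik Isles, 1 May 2026, lies within the daylight-saving period (15 February – 25 September), so Galvik Isles is on daylight time, UTC+00:00.
22:30 UTC + 0h = 22:30 Galvik Isles.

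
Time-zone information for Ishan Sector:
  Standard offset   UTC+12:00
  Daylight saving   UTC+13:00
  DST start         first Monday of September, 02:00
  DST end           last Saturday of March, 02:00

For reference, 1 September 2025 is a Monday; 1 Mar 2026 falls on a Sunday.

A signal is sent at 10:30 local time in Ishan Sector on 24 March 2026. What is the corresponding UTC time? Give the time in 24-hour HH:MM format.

21:30

1 September 2025 is a Monday, so the first Monday is September 1.
1 March 2026 is a Sunday, so Saturdays fall on 7, 14, 21, 28; the last is March 28.
24 March 2026 lies within the daylight-saving period (1 September 2025 – 28 March 2026), so Ishan Sector is on daylight time, UTC+13:00.
10:30 local − 13h = 21:30 UTC (rolling into the previous day, 23 March 2026).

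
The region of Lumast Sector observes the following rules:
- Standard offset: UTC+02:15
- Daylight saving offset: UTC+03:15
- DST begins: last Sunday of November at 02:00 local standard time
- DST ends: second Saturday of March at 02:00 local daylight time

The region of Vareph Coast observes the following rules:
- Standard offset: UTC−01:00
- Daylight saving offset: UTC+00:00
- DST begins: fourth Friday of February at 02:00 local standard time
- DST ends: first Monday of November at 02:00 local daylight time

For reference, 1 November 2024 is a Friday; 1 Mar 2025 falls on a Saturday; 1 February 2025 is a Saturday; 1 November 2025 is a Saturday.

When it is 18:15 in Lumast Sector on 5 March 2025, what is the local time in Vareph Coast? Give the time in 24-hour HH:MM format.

1 November 2024 is a Friday, so Sundays fall on 3, 10, 17, 24; the last is November 24.
1 March 2025 is a Saturday, so the first Saturday is March 1 and the second is March 8.
Daylight saving runs 24 November 2024 – 8 March 2025; 5 March 2025 is inside that window, so Lumast Sector is at UTC+03:15.
18:15 Lumast Sector − 3h15m = 15:00 UTC.
1 February 2025 is a Saturday, so the first Friday is February 7 and the fourth is February 28.
1 November 2025 is a Saturday, so the first Monday is November 3.
At the standard offset (UTC−01:00), 15:00 UTC − 1h = 14:00 Vareph Coast standard time.
Daylight saving runs 28 February – 3 November; the standard-time date in Vareph Coast, 5 March 2025, is inside that window, so Vareph Coast is at UTC+00:00.
15:00 UTC + 0h = 15:00 Vareph Coast.

15:00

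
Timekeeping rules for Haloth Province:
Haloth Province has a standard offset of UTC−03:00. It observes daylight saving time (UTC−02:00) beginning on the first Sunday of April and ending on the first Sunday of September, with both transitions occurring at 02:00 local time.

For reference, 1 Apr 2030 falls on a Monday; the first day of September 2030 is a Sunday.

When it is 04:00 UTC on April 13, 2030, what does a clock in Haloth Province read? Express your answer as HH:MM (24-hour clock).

1 April 2030 is a Monday, so the first Sunday is April 7.
1 September 2030 is a Sunday, so the first Sunday is September 1.
At the standard offset (UTC−03:00), 04:00 UTC − 3h = 01:00 Haloth Province standard time.
The standard-time date in Haloth Province, April 13, 2030, falls between 7 April and 1 September, so daylight saving is in effect and Haloth Province is at UTC−02:00.
04:00 UTC − 2h = 02:00 local.

02:00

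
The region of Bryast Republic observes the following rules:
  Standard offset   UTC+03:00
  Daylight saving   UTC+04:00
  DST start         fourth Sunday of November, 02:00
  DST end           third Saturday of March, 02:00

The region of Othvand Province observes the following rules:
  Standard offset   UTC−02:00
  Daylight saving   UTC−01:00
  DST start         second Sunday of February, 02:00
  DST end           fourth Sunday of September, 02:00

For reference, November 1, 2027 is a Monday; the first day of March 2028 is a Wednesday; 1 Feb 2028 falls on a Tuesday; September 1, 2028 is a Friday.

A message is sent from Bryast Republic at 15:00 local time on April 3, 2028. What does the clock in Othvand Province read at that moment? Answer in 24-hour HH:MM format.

11:00

1 November 2027 is a Monday, so the first Sunday is November 7 and the fourth is November 28.
1 March 2028 is a Wednesday, so the first Saturday is March 4 and the third is March 18.
April 3, 2028 is outside the daylight-saving period (28 November 2027 – 18 March 2028), so Bryast Republic is on standard time, UTC+03:00.
15:00 Bryast Republic − 3h = 12:00 UTC.
1 February 2028 is a Tuesday, so the first Sunday is February 6 and the second is February 13.
1 September 2028 is a Friday, so the first Sunday is September 3 and the fourth is September 24.
At the standard offset (UTC−02:00), 12:00 UTC − 2h = 10:00 Othvand Province standard time.
The standard-time date in Othvand Province, April 3, 2028, falls between 13 February and 24 September, so daylight saving is in effect and Othvand Province is at UTC−01:00.
12:00 UTC − 1h = 11:00 Othvand Province.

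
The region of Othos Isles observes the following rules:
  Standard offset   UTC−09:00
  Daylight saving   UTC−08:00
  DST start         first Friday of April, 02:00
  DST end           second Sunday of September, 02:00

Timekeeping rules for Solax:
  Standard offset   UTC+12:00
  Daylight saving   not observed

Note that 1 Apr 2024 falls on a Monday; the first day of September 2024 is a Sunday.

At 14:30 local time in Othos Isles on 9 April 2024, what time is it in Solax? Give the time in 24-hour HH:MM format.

1 April 2024 is a Monday, so the first Friday is April 5.
1 September 2024 is a Sunday, so the first Sunday is September 1 and the second is September 8.
9 April 2024 lies within the daylight-saving period (5 April – 8 September), so Othos Isles is on daylight time, UTC−08:00.
14:30 Othos Isles + 8h = 22:30 UTC.
Solax has no daylight saving, so its offset is UTC+12:00 year-round.
22:30 UTC + 12h = 10:30 Solax (rolling into the next day, 10 April 2024).

10:30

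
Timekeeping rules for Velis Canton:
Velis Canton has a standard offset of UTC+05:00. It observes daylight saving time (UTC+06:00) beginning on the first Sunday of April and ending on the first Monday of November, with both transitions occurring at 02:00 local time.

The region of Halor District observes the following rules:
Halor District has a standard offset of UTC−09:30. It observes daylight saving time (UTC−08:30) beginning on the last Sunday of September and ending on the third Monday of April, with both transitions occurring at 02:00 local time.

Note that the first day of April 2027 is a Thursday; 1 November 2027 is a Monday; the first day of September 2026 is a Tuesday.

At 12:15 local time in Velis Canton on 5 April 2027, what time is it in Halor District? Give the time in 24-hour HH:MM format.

1 April 2027 is a Thursday, so the first Sunday is April 4.
1 November 2027 is a Monday, so the first Monday is November 1.
Daylight saving runs 4 April – 1 November; 5 April 2027 is inside that window, so Velis Canton is at UTC+06:00.
12:15 Velis Canton − 6h = 06:15 UTC.
1 September 2026 is a Tuesday, so Sundays fall on 6, 13, 20, 27; the last is September 27.
1 April 2027 is a Thursday, so the first Monday is April 5 and the third is April 19.
At the standard offset (UTC−09:30), 06:15 UTC − 9h30m = 20:45 Halor District standard time (rolling into the previous day, 4 April 2027).
Daylight saving runs 27 September 2026 – 19 April 2027; the standard-time date in Halor District, 4 April 2027, is inside that window, so Halor District is at UTC−08:30.
06:15 UTC − 8h30m = 21:45 Halor District (rolling into the previous day, 4 April 2027).

21:45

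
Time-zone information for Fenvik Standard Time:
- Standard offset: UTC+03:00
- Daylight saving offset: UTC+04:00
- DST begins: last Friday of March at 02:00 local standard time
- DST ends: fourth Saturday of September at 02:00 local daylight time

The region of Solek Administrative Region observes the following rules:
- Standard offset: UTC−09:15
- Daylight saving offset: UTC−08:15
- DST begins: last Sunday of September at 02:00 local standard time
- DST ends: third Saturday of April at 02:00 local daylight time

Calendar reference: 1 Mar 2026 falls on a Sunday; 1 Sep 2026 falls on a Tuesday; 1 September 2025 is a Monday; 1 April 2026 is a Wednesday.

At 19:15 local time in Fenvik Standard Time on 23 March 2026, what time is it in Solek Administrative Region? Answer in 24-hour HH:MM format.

1 March 2026 is a Sunday, so Fridays fall on 6, 13, 20, 27; the last is March 27.
1 September 2026 is a Tuesday, so the first Saturday is September 5 and the fourth is September 26.
23 March 2026 does not fall between 27 March and 26 September, so daylight saving is not in effect and Fenvik Standard Time is at UTC+03:00.
19:15 Fenvik Standard Time − 3h = 16:15 UTC.
1 September 2025 is a Monday, so Sundays fall on 7, 14, 21, 28; the last is September 28.
1 April 2026 is a Wednesday, so the first Saturday is April 4 and the third is April 18.
At the standard offset (UTC−09:15), 16:15 UTC − 9h15m = 07:00 Solek Administrative Region standard time.
The standard-time date in Solek Administrative Region, 23 March 2026, lies within the daylight-saving period (28 September 2025 – 18 April 2026), so Solek Administrative Region is on daylight time, UTC−08:15.
16:15 UTC − 8h15m = 08:00 Solek Administrative Region.

08:00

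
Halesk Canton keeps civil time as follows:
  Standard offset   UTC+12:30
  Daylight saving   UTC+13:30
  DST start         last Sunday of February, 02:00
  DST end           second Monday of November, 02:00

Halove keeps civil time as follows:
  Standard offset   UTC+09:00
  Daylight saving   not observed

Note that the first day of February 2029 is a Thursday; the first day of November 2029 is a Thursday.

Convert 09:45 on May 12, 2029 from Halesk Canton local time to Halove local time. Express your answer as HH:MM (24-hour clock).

05:15

1 February 2029 is a Thursday, so Sundays fall on 4, 11, 18, 25; the last is February 25.
1 November 2029 is a Thursday, so the first Monday is November 5 and the second is November 12.
May 12, 2029 lies within the daylight-saving period (25 February – 12 November), so Halesk Canton is on daylight time, UTC+13:30.
09:45 Halesk Canton − 13h30m = 20:15 UTC (rolling into the previous day, 11 May 2029).
Halove stays on UTC+09:00 all year.
20:15 UTC + 9h = 05:15 Halove (rolling into the next day, 12 May 2029).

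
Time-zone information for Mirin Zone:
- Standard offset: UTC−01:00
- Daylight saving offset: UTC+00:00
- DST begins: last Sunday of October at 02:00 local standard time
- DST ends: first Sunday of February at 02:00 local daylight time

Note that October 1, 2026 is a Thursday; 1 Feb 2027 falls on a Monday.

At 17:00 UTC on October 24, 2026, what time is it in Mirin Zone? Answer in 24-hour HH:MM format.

16:00

1 October 2026 is a Thursday, so Sundays fall on 4, 11, 18, 25; the last is October 25.
1 February 2027 is a Monday, so the first Sunday is February 7.
At the standard offset (UTC−01:00), 17:00 UTC − 1h = 16:00 Mirin Zone standard time.
The standard-time date in Mirin Zone, October 24, 2026, does not fall between 25 October 2026 and 7 February 2027, so daylight saving is not in effect and Mirin Zone is at UTC−01:00.
17:00 UTC − 1h = 16:00 local.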